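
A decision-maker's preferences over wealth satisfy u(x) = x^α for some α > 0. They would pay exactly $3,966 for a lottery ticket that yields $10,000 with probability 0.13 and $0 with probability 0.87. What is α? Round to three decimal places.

The lottery's expected utility is 0.13·u(10000) + 0.87·u(0) = 0.13·10000^α (since u(0) = 0 for α > 0).
Setting u(3966) equal to that: 3966^α = 0.13·10000^α ⇒ (3966/10000)^α = 0.13.
Taking logs: α·ln(3966/10000) = ln(0.13), so α = -2.040221 / -0.924827 ≈ 2.206.

α ≈ 2.206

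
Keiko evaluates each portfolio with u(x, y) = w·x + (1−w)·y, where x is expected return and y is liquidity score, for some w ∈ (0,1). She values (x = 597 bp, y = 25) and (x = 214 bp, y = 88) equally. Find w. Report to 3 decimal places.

Indifference: w·597 + (1−w)·25 = w·214 + (1−w)·88.
Rearranging, 383·w − 63·(1−w) = 0.
The marginal rate of substitution is 63/383, so w = 63/(383+63) = 0.141.

w = 0.141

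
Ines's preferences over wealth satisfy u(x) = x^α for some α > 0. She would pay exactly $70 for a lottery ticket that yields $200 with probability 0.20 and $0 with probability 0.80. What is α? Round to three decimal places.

The lottery's expected utility is 0.20·u(200) + 0.80·u(0) = 0.20·200^α (since u(0) = 0 for α > 0).
Setting u(70) equal to that: 70^α = 0.20·200^α ⇒ (70/200)^α = 0.20.
α = ln(0.20) / ln(70/200) = -1.609438/-1.049822 ≈ 1.533.

α ≈ 1.533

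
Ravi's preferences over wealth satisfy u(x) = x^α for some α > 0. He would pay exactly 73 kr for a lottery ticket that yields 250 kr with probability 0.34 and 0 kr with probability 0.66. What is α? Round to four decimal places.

α ≈ 0.8764

The lottery's expected utility is 0.34·u(250) + 0.66·u(0) = 0.34·250^α (since u(0) = 0 for α > 0).
Equating: 73^α = 0.34·250^α, i.e. 0.2920^α = 0.34.
Take logs: α = ln 0.34 / ln(73/250) ≈ 0.876367.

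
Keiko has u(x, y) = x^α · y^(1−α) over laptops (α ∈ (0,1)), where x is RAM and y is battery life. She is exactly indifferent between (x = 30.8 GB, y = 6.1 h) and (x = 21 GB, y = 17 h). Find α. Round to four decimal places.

The Cobb–Douglas utilities coincide, so 30.8^α·6.1^(1−α) = 21^α·17^(1−α).
Taking logs: α·ln 30.8 + (1−α)·ln 6.1 = α·ln 21 + (1−α)·ln 17, i.e. α·0.3829923 = (1−α)·1.0249246.
So α/(1−α) = (1.0249246)/(0.3829923) = 2.6760971, and α = 2.6760971/3.6760971 ≈ 0.7280.

α ≈ 0.7280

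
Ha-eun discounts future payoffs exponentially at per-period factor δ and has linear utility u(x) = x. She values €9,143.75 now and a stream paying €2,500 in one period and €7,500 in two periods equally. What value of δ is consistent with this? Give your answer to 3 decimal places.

δ ≈ 0.950

Equating present values: 9143.75 = 2500δ + 7500δ².
So 7500δ² + 2500δ − 9143.75 = 0.
By the quadratic formula (taking the positive root), δ = (−2500 + √280562500.00) / 15000 ≈ 0.950.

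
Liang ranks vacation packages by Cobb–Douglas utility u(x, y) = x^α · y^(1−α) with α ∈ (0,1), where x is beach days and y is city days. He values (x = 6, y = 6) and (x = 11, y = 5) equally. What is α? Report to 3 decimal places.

Indifference: 6^α · 6^(1−α) = 11^α · 5^(1−α).
(6/11)^α = (5/6)^(1−α); take logs: α·ln(6/11) = (1−α)·ln(5/6), i.e. α·-0.606136 = (1−α)·-0.182322.
Thus α·(-0.788458) = -0.182322, so α = -0.182322/-0.788458 ≈ 0.231.

α ≈ 0.231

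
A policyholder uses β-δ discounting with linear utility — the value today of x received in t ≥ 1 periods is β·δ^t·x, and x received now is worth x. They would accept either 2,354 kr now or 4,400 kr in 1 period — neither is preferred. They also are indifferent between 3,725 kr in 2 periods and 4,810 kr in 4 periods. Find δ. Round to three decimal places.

The second indifference involves only future payoffs, so β cancels: β·δ^2·3725 = β·δ^4·4810, giving δ^2 = 3725/4810 = 0.77443, so δ = 0.88002.

δ ≈ 0.880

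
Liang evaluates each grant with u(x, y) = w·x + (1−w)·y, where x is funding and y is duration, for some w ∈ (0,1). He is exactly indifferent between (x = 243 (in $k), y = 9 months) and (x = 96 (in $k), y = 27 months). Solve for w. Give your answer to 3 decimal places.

u(243,9) = u(96,27) means w·243 + (1−w)·9 = w·96 + (1−w)·27.
Rearranging, 147·w − 18·(1−w) = 0.
Hence w = 18/(147+18) = 18/165 = 0.109.

w = 0.109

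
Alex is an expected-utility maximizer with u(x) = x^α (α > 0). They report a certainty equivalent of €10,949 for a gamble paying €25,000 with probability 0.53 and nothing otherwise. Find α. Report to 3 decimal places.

α ≈ 0.769

EU(lottery) = 0.53·25000^α + 0.47·0 = 0.53·25000^α.
Indifference: 10949^α = 0.53·25000^α, so (10949/25000)^α = 0.53.
Take logs: α = ln 0.53 / ln(10949/25000) ≈ 0.76896.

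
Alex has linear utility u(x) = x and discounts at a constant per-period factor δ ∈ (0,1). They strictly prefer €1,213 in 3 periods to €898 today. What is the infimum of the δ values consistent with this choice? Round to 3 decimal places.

δ > 0.905

The preference means 898 < δ^3·1213.
So δ^3 > 898/1213 = 0.74031; taking the cube root of both positive sides preserves the inequality.
δ > 0.74031^(1/3) = 0.905.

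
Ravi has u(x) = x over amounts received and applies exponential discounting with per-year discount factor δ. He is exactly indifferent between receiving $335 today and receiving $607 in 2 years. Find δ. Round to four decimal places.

δ ≈ 0.7429

Indifference means u(335) = δ^2 · u(607), so δ^2 = u(335)/u(607).
With u(x) = x: δ^2 = 335/607 = 0.55189.
Taking the square root: δ = 0.55189^(1/2) ≈ 0.7429.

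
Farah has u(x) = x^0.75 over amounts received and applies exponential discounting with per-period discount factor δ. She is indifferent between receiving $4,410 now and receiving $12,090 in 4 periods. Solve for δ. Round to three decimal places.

The payoff in 4 periods is discounted by δ^4, so u(4410) = δ^4·u(12090) and δ^4 = u(4410)/u(12090).
Since u(x) = x^0.75, δ^4 = (4410/12090)^0.75 = 0.36476^0.75 = 0.46936.
Hence δ = (0.46936)^(1/4) = 0.82771.

δ ≈ 0.828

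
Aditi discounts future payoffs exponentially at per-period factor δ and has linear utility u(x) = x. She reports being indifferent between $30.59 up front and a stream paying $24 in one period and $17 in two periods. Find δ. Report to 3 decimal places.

Equating present values: 30.59 = 24δ + 17δ².
So 17δ² + 24δ − 30.59 = 0.
δ = (−24 + √(24² + 4·17·30.59)) / (2·17) = (−24 + √2656.12) / 34 ≈ 0.810.

δ ≈ 0.810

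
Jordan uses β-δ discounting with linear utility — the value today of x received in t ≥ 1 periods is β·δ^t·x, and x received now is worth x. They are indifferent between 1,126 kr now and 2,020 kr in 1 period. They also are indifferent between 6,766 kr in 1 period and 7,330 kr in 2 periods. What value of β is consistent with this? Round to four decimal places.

The second indifference involves only future payoffs, so β cancels: β·δ^1·6766 = β·δ^2·7330, giving δ = 6766/7330 = 0.92306.
The first indifference: 1126 = β·δ·2020, so β = 1126/(δ·2020) = 1126/(0.92306·2020) ≈ 0.6039.

β ≈ 0.6039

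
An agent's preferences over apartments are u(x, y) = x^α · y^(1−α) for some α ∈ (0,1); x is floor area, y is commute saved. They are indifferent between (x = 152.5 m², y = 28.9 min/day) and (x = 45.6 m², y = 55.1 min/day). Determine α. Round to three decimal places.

Set the two utilities equal: 152.5^α·28.9^(1−α) = 45.6^α·55.1^(1−α).
(152.5/45.6)^α = (55.1/28.9)^(1−α); take logs: α·ln(152.5/45.6) = (1−α)·ln(55.1/28.9), i.e. α·1.207257 = (1−α)·0.645308.
With A = 1.207257 and B = 0.645308: α·A = (1−α)·B, so α = B/(A+B) = 0.645308/1.852565 ≈ 0.348.

α ≈ 0.348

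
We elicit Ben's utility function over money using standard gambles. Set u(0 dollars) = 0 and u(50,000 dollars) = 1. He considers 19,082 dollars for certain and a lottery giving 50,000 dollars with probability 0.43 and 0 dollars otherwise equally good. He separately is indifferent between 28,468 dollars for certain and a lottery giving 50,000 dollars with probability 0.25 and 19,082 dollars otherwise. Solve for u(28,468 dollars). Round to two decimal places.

From the first indifference, u(19,082 dollars) = 0.43·u(50,000 dollars) + 0.57·u(0 dollars) = 0.43·1 + 0.57·0 = 0.43.
Chaining: u(28,468 dollars) = 0.25·1.00 + 0.75·0.43 = 0.5725.

0.57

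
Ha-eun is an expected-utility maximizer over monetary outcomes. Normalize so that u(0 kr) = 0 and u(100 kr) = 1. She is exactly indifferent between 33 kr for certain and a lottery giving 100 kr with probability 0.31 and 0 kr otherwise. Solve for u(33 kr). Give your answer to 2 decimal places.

0.31

By the standard-gamble method, u(33 kr) is just the indifference probability on the best outcome: 0.31.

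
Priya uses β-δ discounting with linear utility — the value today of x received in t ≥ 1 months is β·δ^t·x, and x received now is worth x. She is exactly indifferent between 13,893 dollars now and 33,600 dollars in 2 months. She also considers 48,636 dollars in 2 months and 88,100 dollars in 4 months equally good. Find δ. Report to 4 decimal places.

From the later pair, β·δ^2·48636 = β·δ^4·88100; dividing through, δ^2 = 48636/88100 = 0.55205, so δ = 0.74300.

δ ≈ 0.7430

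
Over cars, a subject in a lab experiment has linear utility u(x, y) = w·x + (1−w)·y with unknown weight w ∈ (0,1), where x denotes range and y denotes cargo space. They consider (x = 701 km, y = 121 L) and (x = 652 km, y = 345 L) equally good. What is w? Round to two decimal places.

w = 0.82

Indifference: w·701 + (1−w)·121 = w·652 + (1−w)·345.
Rearranging, 49·w − 224·(1−w) = 0.
Hence w = 224/(49+224) = 224/273 = 0.82.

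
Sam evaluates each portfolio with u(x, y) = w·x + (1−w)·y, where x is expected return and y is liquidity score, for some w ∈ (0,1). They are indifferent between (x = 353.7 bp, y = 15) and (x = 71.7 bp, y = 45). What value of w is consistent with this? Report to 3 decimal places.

w = 0.096

Equating utilities: w·353.7 + (1−w)·15 = w·71.7 + (1−w)·45.
Collecting terms: w·282 = (1−w)·30.
The marginal rate of substitution is 30/282, so w = 30/(282+30) = 0.096.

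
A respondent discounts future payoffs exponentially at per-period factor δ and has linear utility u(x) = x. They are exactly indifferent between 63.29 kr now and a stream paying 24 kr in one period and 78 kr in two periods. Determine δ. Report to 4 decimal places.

Equating present values: 63.29 = 24δ + 78δ².
Rearranged: 78δ² + 24δ − 63.29 = 0.
δ = (−24 + √(24² + 4·78·63.29)) / (2·78) = (−24 + √20322.48) / 156 ≈ 0.7600.

δ ≈ 0.7600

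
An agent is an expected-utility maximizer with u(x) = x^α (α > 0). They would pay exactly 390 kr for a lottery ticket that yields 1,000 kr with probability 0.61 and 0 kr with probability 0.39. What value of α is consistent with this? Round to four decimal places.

Since u(0) = 0, the lottery's EU is 0.61·1000^α.
Indifference: 390^α = 0.61·1000^α, so (390/1000)^α = 0.61.
Taking logs: α·ln(390/1000) = ln(0.61), so α = -0.4942963 / -0.9416085 ≈ 0.5249.

α ≈ 0.5249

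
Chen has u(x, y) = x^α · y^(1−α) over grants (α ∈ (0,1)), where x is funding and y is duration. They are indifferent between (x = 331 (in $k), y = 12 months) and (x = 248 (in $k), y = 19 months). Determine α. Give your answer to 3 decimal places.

Indifference: 331^α · 12^(1−α) = 248^α · 19^(1−α).
Rearrange to (331/248)^α = (19/12)^(1−α) and take logs: α·0.288690 = (1−α)·0.459532.
Thus α·(0.748222) = 0.459532, so α = 0.459532/0.748222 ≈ 0.614.

α ≈ 0.614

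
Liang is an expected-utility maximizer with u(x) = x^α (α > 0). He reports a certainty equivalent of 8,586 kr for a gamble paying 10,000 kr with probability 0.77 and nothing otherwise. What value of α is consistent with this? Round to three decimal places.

The lottery's expected utility is 0.77·u(10000) + 0.23·u(0) = 0.77·10000^α (since u(0) = 0 for α > 0).
Equating: 8586^α = 0.77·10000^α, i.e. 0.8586^α = 0.77.
Taking logs: α·ln(8586/10000) = ln(0.77), so α = -0.261365 / -0.152452 ≈ 1.714.

α ≈ 1.714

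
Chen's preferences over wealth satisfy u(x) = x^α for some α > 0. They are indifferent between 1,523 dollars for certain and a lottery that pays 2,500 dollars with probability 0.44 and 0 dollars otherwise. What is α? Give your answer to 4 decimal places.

α ≈ 1.6565

Since u(0) = 0, the lottery's EU is 0.44·2500^α.
Indifference: 1523^α = 0.44·2500^α, so (1523/2500)^α = 0.44.
α = ln(0.44) / ln(1523/2500) = -0.8209806/-0.4956087 ≈ 1.6565.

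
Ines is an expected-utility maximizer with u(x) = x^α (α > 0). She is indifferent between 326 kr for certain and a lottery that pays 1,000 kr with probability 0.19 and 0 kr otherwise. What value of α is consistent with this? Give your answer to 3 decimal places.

Since u(0) = 0, the lottery's EU is 0.19·1000^α.
Indifference: 326^α = 0.19·1000^α, so (326/1000)^α = 0.19.
α = ln(0.19) / ln(326/1000) = -1.660731/-1.120858 ≈ 1.482.

α ≈ 1.482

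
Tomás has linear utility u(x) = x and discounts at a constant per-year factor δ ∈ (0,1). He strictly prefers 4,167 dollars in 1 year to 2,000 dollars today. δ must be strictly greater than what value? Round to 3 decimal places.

δ > 0.480

Comparing present values: 2000 < δ·4167.
Dividing through by 4167 gives δ > 0.47996.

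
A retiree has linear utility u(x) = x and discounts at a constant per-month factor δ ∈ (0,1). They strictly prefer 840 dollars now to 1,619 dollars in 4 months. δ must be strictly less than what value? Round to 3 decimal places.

δ < 0.849

Under u(x) = x this choice says 840 > δ^4·1619.
So δ^4 < 840/1619 = 0.51884; taking the 4th root of both positive sides preserves the inequality.
δ < (840/1619)^(1/4) ≈ 0.849.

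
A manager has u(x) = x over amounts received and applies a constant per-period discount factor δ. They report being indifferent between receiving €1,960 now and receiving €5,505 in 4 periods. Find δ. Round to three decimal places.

δ ≈ 0.772

The payoff in 4 periods is discounted by δ^4, so u(1960) = δ^4·u(5505) and δ^4 = u(1960)/u(5505).
With u(x) = x: δ^4 = 1960/5505 = 0.35604.
So δ = 0.35604^(1/4) ≈ 0.772.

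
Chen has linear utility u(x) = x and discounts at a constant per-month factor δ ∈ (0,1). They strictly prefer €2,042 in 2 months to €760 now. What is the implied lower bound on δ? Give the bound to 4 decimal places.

δ > 0.6101

The preference means 760 < δ^2·2042.
Dividing by 2042: δ^2 > 0.37218. Both sides are positive, so the square root keeps the direction.
δ > 0.37218^(1/2) = 0.6101.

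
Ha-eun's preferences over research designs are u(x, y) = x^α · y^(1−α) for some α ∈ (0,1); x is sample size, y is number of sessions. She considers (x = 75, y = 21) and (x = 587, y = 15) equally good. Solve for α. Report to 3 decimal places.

Set the two utilities equal: 75^α·21^(1−α) = 587^α·15^(1−α).
Rearrange to (75/587)^α = (15/21)^(1−α) and take logs: α·-2.057537 = (1−α)·-0.336472.
With A = -2.057537 and B = -0.336472: α·A = (1−α)·B, so α = B/(A+B) = -0.336472/-2.394009 ≈ 0.141.

α ≈ 0.141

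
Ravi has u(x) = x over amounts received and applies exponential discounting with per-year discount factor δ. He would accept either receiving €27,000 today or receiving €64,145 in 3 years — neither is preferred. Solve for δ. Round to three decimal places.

δ ≈ 0.749

The payoff in 3 years is discounted by δ^3, so u(27000) = δ^3·u(64145) and δ^3 = u(27000)/u(64145).
With u(x) = x: δ^3 = 27000/64145 = 0.42092.
So δ = 0.42092^(1/3) ≈ 0.749.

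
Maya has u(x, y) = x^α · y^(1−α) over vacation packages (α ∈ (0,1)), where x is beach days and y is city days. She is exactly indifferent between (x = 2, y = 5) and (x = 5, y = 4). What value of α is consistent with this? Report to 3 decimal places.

α ≈ 0.196

Set the two utilities equal: 2^α·5^(1−α) = 5^α·4^(1−α).
Taking logs: α·ln 2 + (1−α)·ln 5 = α·ln 5 + (1−α)·ln 4, i.e. α·-0.916291 = (1−α)·-0.223144.
So α/(1−α) = (-0.223144)/(-0.916291) = 0.243530, and α = 0.243530/1.243530 ≈ 0.196.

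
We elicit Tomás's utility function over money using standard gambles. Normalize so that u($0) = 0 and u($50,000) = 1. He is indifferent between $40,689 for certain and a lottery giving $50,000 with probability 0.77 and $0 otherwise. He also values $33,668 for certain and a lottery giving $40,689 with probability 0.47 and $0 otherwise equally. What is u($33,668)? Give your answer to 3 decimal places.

First, u($40,689) = 0.77·u($50,000) + 0.23·u($0) = 0.77.
Chaining: u($33,668) = 0.47·0.77 + 0.53·0.00 = 0.3619.

0.362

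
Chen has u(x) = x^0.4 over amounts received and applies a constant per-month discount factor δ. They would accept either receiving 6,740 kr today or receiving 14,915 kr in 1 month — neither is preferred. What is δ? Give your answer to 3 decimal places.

The payoff in 1 month is discounted by δ, so u(6740) = δ·u(14915) and δ = u(6740)/u(14915).
With u(x) = x^0.4: δ = 6740^0.4/14915^0.4 = (6740/14915)^0.4 = 0.72780.

δ ≈ 0.728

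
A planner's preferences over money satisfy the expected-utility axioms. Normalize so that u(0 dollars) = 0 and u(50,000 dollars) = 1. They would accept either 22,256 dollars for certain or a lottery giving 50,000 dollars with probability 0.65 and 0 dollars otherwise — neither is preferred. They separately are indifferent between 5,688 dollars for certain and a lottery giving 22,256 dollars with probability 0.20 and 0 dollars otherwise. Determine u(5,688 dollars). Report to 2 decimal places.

0.13

The first gamble pins u(22,256 dollars): it must equal 0.65·1 + 0.35·0 = 0.65.
Then u(5,688 dollars) = 0.20·u(22,256 dollars) + 0.80·u(0 dollars) = 0.20·0.65 + 0.80·0.00 = 0.1300.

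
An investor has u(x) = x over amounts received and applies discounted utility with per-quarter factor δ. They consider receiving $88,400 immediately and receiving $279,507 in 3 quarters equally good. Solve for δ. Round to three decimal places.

Indifference means u(88400) = δ^3 · u(279507), so δ^3 = u(88400)/u(279507).
With u(x) = x: δ^3 = 88400/279507 = 0.31627.
Hence δ = (0.31627)^(1/3) = 0.68132.

δ ≈ 0.681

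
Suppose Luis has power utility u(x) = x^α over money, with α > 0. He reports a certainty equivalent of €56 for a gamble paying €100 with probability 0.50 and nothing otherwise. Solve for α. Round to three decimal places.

EU(lottery) = 0.50·100^α + 0.50·0 = 0.50·100^α.
Equating: 56^α = 0.50·100^α, i.e. 0.5600^α = 0.50.
Take logs: α = ln 0.50 / ln(56/100) ≈ 1.19546.

α ≈ 1.195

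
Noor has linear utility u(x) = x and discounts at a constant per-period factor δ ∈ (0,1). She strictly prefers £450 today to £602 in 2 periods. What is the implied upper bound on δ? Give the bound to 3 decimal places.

Under u(x) = x this choice says 450 > δ^2·602.
Hence δ^2 < 450/602 = 0.74751, and x ↦ x^(1/2) is increasing on (0,∞).
δ < (450/602)^(1/2) ≈ 0.865.

δ < 0.865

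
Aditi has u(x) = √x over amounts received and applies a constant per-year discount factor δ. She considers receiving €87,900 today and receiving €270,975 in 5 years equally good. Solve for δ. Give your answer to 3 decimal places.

δ ≈ 0.894

Indifference means u(87900) = δ^5 · u(270975), so δ^5 = u(87900)/u(270975).
Since u(x) = √x, δ^5 = √(87900/270975) = 0.56955.
Taking the 5th root: δ = 0.56955^(1/5) ≈ 0.894.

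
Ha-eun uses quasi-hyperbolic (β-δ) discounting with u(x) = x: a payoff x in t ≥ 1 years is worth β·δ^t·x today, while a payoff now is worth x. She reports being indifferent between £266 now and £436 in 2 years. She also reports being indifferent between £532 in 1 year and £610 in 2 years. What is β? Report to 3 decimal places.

The second indifference involves only future payoffs, so β cancels: β·δ^1·532 = β·δ^2·610, giving δ = 532/610 = 0.87213.
Now use the now-vs-future pair: 266 = β·δ^2·436 gives β = 266/(0.76061·436) ≈ 0.802.

β ≈ 0.802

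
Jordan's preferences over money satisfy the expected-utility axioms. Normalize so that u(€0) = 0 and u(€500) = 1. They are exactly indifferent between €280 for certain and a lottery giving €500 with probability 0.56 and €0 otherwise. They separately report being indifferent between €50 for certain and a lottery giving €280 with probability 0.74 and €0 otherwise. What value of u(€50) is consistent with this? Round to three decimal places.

From the first indifference, u(€280) = 0.56·u(€500) + 0.44·u(€0) = 0.56·1 + 0.44·0 = 0.56.
The second indifference gives u(€50) = 0.74·u(€280) + 0.26·u(€0) = 0.74·0.56 + 0.26·0.00 = 0.4144.

0.414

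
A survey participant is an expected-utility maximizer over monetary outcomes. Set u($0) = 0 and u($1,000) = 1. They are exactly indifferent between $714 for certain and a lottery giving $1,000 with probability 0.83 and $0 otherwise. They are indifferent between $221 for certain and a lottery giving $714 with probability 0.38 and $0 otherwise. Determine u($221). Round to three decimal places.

0.315

The first gamble pins u($714): it must equal 0.83·1 + 0.17·0 = 0.83.
Then u($221) = 0.38·u($714) + 0.62·u($0) = 0.38·0.83 + 0.62·0.00 = 0.3154.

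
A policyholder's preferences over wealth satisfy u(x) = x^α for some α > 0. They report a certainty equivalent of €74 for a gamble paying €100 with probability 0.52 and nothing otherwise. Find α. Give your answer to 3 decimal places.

α ≈ 2.172

Since u(0) = 0, the lottery's EU is 0.52·100^α.
Indifference: 74^α = 0.52·100^α, so (74/100)^α = 0.52.
Take logs: α = ln 0.52 / ln(74/100) ≈ 2.17175.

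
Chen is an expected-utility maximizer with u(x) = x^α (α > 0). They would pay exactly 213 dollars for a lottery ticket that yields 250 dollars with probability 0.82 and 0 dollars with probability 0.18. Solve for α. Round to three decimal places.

α ≈ 1.239

Since u(0) = 0, the lottery's EU is 0.82·250^α.
Indifference: 213^α = 0.82·250^α, so (213/250)^α = 0.82.
Take logs: α = ln 0.82 / ln(213/250) ≈ 1.23901.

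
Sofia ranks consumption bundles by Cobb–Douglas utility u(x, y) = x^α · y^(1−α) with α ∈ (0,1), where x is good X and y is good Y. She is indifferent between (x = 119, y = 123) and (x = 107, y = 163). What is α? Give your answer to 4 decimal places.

Indifference: 119^α · 123^(1−α) = 107^α · 163^(1−α).
(119/107)^α = (163/123)^(1−α); take logs: α·ln(119/107) = (1−α)·ln(163/123), i.e. α·0.1062947 = (1−α)·0.2815658.
So α/(1−α) = (0.2815658)/(0.1062947) = 2.6489166, and α = 2.6489166/3.6489166 ≈ 0.7259.

α ≈ 0.7259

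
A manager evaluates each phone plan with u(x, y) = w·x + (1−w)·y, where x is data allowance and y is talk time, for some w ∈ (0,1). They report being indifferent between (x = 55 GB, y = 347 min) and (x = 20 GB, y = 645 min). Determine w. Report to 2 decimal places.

Equating utilities: w·55 + (1−w)·347 = w·20 + (1−w)·645.
Collecting terms: w·35 = (1−w)·298.
Hence w = 298/(35+298) = 298/333 = 0.89.

w = 0.89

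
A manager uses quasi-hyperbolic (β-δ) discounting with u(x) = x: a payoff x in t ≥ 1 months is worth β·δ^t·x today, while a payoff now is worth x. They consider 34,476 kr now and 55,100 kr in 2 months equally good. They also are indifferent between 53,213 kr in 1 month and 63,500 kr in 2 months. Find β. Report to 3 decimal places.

β ≈ 0.891

Both payoffs in the second observation are in the future, so β drops out: δ^1·53213 = δ^2·63500 ⇒ δ = 53213/63500 = 0.83800.
Now use the now-vs-future pair: 34476 = β·δ^2·55100 gives β = 34476/(0.70224·55100) ≈ 0.891.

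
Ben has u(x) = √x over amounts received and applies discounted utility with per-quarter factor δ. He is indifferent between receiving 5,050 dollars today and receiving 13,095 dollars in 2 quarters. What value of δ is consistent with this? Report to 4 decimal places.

Equating discounted utilities: u(5050) = δ^2·u(13095) ⇒ δ^2 = u(5050)/u(13095).
Since u(x) = √x, δ^2 = √(5050/13095) = 0.62100.
Hence δ = (0.62100)^(1/2) = 0.788037.

δ ≈ 0.7880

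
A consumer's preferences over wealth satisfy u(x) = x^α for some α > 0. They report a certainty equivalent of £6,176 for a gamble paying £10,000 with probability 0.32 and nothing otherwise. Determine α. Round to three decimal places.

α ≈ 2.364

EU(lottery) = 0.32·10000^α + 0.68·0 = 0.32·10000^α.
Indifference: 6176^α = 0.32·10000^α, so (6176/10000)^α = 0.32.
Taking logs: α·ln(6176/10000) = ln(0.32), so α = -1.139434 / -0.481914 ≈ 2.364.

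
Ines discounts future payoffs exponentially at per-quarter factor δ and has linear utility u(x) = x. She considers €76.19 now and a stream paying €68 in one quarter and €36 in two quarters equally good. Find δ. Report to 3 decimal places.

Present value of the stream is 68·δ + 36·δ². Indifference gives 68δ + 36δ² = 76.19.
Rearranged: 36δ² + 68δ − 76.19 = 0.
δ = (−68 + √(68² + 4·36·76.19)) / (2·36) = (−68 + √15595.36) / 72 ≈ 0.790.

δ ≈ 0.790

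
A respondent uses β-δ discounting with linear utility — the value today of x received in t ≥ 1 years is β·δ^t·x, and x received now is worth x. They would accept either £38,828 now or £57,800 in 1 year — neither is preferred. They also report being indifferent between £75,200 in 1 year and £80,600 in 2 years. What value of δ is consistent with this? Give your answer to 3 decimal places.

δ ≈ 0.933

From the later pair, β·δ^1·75200 = β·δ^2·80600; dividing through, δ = 75200/80600 = 0.93300.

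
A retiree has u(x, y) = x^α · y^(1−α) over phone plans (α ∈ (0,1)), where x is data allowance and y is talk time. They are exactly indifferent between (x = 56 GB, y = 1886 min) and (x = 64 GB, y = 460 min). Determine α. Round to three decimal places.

α ≈ 0.914

Set the two utilities equal: 56^α·1886^(1−α) = 64^α·460^(1−α).
Taking logs: α·ln 56 + (1−α)·ln 1886 = α·ln 64 + (1−α)·ln 460, i.e. α·-0.133531 = (1−α)·-1.410987.
So α/(1−α) = (-1.410987)/(-0.133531) = 10.566737, and α = 10.566737/11.566737 ≈ 0.914.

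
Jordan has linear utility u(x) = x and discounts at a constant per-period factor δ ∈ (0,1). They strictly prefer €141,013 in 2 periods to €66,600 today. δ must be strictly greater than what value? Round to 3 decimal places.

The preference means 66600 < δ^2·141013.
Hence δ^2 > 66600/141013 = 0.47230, and x ↦ x^(1/2) is increasing on (0,∞).
δ > 0.47230^(1/2) = 0.687.

δ > 0.687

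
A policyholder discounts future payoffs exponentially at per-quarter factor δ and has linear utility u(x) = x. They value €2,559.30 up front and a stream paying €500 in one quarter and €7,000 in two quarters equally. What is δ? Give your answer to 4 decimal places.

δ ≈ 0.5700

Present value of the stream is 500·δ + 7000·δ². Indifference gives 500δ + 7000δ² = 2559.30.
So 7000δ² + 500δ − 2559.30 = 0.
δ = (−500 + √(500² + 4·7000·2559.30)) / (2·7000) = (−500 + √71910400.00) / 14000 ≈ 0.5700.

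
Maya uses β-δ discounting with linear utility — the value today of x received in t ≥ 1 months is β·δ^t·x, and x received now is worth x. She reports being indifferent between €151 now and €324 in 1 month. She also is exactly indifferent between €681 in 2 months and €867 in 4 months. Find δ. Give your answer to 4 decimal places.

The second indifference involves only future payoffs, so β cancels: β·δ^2·681 = β·δ^4·867, giving δ^2 = 681/867 = 0.78547, so δ = 0.88627.

δ ≈ 0.8863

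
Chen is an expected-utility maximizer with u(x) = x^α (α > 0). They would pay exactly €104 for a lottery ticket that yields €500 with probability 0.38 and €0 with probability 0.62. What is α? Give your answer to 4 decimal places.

α ≈ 0.6162

EU(lottery) = 0.38·500^α + 0.62·0 = 0.38·500^α.
Equating: 104^α = 0.38·500^α, i.e. 0.2080^α = 0.38.
Taking logs: α·ln(104/500) = ln(0.38), so α = -0.9675840 / -1.5702172 ≈ 0.6162.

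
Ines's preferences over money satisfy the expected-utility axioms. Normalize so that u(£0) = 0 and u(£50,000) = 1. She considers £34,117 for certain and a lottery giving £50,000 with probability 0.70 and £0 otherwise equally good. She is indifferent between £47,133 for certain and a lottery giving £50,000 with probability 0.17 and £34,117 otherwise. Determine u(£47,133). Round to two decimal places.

0.75

The first gamble pins u(£34,117): it must equal 0.70·1 + 0.30·0 = 0.70.
Then u(£47,133) = 0.17·u(£50,000) + 0.83·u(£34,117) = 0.17·1.00 + 0.83·0.70 = 0.7510.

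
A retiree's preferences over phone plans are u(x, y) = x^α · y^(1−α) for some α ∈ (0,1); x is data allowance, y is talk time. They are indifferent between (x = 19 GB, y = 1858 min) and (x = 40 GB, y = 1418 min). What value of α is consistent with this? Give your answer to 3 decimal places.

α ≈ 0.266

The Cobb–Douglas utilities coincide, so 19^α·1858^(1−α) = 40^α·1418^(1−α).
Rearrange to (19/40)^α = (1418/1858)^(1−α) and take logs: α·-0.744440 = (1−α)·-0.270253.
So α/(1−α) = (-0.270253)/(-0.744440) = 0.363029, and α = 0.363029/1.363029 ≈ 0.266.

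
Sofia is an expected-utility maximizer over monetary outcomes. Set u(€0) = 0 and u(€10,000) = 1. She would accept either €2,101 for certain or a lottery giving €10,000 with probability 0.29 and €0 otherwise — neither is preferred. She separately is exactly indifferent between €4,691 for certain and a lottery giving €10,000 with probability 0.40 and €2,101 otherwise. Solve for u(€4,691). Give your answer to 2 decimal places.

0.57

The first gamble pins u(€2,101): it must equal 0.29·1 + 0.71·0 = 0.29.
The second indifference gives u(€4,691) = 0.40·u(€10,000) + 0.60·u(€2,101) = 0.40·1.00 + 0.60·0.29 = 0.5740.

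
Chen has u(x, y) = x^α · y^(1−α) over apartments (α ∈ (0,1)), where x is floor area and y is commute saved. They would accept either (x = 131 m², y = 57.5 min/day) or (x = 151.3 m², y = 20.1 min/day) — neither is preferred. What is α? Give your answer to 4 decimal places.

Set the two utilities equal: 131^α·57.5^(1−α) = 151.3^α·20.1^(1−α).
(131/151.3)^α = (20.1/57.5)^(1−α); take logs: α·ln(131/151.3) = (1−α)·ln(20.1/57.5), i.e. α·-0.1440673 = (1−α)·-1.0510651.
Thus α·(-1.1951324) = -1.0510651, so α = -1.0510651/-1.1951324 ≈ 0.8795.

α ≈ 0.8795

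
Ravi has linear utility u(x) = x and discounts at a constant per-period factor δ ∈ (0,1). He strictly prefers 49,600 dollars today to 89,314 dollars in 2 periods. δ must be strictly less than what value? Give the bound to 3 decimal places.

Under u(x) = x this choice says 49600 > δ^2·89314.
Hence δ^2 < 49600/89314 = 0.55534, and x ↦ x^(1/2) is increasing on (0,∞).
δ < (49600/89314)^(1/2) ≈ 0.745.

δ < 0.745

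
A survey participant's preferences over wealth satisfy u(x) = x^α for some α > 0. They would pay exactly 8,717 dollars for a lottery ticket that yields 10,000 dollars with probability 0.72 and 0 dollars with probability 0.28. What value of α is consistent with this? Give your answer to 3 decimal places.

The lottery's expected utility is 0.72·u(10000) + 0.28·u(0) = 0.72·10000^α (since u(0) = 0 for α > 0).
Setting u(8717) equal to that: 8717^α = 0.72·10000^α ⇒ (8717/10000)^α = 0.72.
Taking logs: α·ln(8717/10000) = ln(0.72), so α = -0.328504 / -0.137310 ≈ 2.392.

α ≈ 2.392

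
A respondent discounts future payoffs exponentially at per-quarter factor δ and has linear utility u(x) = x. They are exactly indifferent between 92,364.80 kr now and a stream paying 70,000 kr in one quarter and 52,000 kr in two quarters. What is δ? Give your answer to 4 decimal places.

Present value of the stream is 70000·δ + 52000·δ². Indifference gives 70000δ + 52000δ² = 92364.80.
Rearranged: 52000δ² + 70000δ − 92364.80 = 0.
By the quadratic formula (taking the positive root), δ = (−70000 + √24111878400.00) / 104000 ≈ 0.8200.

δ ≈ 0.8200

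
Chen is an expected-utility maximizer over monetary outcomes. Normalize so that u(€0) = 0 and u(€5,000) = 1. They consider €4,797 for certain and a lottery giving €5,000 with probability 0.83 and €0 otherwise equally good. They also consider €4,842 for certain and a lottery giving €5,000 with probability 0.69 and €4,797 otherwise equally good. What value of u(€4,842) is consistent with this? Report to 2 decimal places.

0.95

From the first indifference, u(€4,797) = 0.83·u(€5,000) + 0.17·u(€0) = 0.83·1 + 0.17·0 = 0.83.
Then u(€4,842) = 0.69·u(€5,000) + 0.31·u(€4,797) = 0.69·1.00 + 0.31·0.83 = 0.9473.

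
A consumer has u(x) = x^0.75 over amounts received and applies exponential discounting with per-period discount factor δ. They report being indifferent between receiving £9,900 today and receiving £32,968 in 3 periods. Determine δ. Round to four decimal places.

δ ≈ 0.7403

Indifference means u(9900) = δ^3 · u(32968), so δ^3 = u(9900)/u(32968).
Since u(x) = x^0.75, δ^3 = (9900/32968)^0.75 = 0.30029^0.75 = 0.40566.
So δ = 0.40566^(1/3) ≈ 0.7403.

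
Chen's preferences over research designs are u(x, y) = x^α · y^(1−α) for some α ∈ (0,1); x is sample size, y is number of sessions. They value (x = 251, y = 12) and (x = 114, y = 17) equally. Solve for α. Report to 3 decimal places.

α ≈ 0.306

Indifference: 251^α · 12^(1−α) = 114^α · 17^(1−α).
Taking logs: α·ln 251 + (1−α)·ln 12 = α·ln 114 + (1−α)·ln 17, i.e. α·0.789254 = (1−α)·0.348307.
So α/(1−α) = (0.348307)/(0.789254) = 0.441312, and α = 0.441312/1.441312 ≈ 0.306.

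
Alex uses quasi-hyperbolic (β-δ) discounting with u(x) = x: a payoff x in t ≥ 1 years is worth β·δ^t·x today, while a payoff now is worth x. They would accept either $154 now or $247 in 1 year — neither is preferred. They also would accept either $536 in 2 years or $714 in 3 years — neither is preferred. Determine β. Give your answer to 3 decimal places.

β ≈ 0.831

Both payoffs in the second observation are in the future, so β drops out: δ^2·536 = δ^3·714 ⇒ δ = 536/714 = 0.75070.
The first indifference: 154 = β·δ·247, so β = 154/(δ·247) = 154/(0.75070·247) ≈ 0.831.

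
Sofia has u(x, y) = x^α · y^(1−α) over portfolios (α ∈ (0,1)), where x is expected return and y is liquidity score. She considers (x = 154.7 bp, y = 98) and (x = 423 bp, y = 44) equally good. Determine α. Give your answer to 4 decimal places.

Indifference: 154.7^α · 98^(1−α) = 423^α · 44^(1−α).
(154.7/423)^α = (44/98)^(1−α); take logs: α·ln(154.7/423) = (1−α)·ln(44/98), i.e. α·-1.0058844 = (1−α)·-0.8007778.
So α/(1−α) = (-0.8007778)/(-1.0058844) = 0.7960933, and α = 0.7960933/1.7960933 ≈ 0.4432.

α ≈ 0.4432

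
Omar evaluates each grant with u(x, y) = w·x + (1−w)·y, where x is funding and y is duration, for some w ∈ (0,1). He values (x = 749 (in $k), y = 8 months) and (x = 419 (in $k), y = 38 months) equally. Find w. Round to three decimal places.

w = 0.083

u(749,8) = u(419,38) means w·749 + (1−w)·8 = w·419 + (1−w)·38.
Collecting terms: w·330 = (1−w)·30.
Hence w = 30/(330+30) = 30/360 = 0.083.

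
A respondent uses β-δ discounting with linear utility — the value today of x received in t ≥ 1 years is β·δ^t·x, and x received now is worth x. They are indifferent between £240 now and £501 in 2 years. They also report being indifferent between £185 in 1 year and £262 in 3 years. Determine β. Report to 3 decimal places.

Both payoffs in the second observation are in the future, so β drops out: δ^1·185 = δ^3·262 ⇒ δ^2 = 185/262 = 0.70611, so δ = 0.84030.
Now use the now-vs-future pair: 240 = β·δ^2·501 gives β = 240/(0.70611·501) ≈ 0.678.

β ≈ 0.678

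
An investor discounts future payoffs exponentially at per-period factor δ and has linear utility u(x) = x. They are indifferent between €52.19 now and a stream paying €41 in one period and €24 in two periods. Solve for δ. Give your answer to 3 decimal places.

δ ≈ 0.850

Present value of the stream is 41·δ + 24·δ². Indifference gives 41δ + 24δ² = 52.19.
Rearranged: 24δ² + 41δ − 52.19 = 0.
The positive root is δ = [−41 + √(41² + 4·24·52.19)] / (2·24) = (−41 + 81.800)/48 ≈ 0.850.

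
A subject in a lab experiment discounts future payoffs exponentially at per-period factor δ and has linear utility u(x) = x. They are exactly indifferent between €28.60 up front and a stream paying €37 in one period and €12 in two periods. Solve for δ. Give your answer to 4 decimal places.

Equating present values: 28.60 = 37δ + 12δ².
That is, 12δ² + 37δ − 28.60 = 0, a quadratic in δ.
By the quadratic formula (taking the positive root), δ = (−37 + √2741.80) / 24 ≈ 0.6401.

δ ≈ 0.6401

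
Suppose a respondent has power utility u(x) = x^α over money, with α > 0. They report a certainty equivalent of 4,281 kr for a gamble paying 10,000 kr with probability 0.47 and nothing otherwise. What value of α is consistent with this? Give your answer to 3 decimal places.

α ≈ 0.890

Since u(0) = 0, the lottery's EU is 0.47·10000^α.
Indifference: 4281^α = 0.47·10000^α, so (4281/10000)^α = 0.47.
α = ln(0.47) / ln(4281/10000) = -0.755023/-0.848398 ≈ 0.890.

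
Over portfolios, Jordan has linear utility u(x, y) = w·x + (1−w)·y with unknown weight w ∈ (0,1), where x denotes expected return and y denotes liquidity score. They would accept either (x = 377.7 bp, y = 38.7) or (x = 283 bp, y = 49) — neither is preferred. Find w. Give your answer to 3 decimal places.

Equating utilities: w·377.7 + (1−w)·38.7 = w·283 + (1−w)·49.
w·(377.7−283) = (1−w)·(49−38.7), i.e. w·94.7 = (1−w)·10.3.
So w/(1−w) = 10.3/94.7 = 0.1088, giving w = 10.3/(94.7+10.3) = 0.098.

w = 0.098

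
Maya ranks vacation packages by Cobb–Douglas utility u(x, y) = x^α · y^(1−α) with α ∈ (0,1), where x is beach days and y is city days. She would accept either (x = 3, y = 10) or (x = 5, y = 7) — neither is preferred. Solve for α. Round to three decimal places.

α ≈ 0.411

The Cobb–Douglas utilities coincide, so 3^α·10^(1−α) = 5^α·7^(1−α).
Rearrange to (3/5)^α = (7/10)^(1−α) and take logs: α·-0.510826 = (1−α)·-0.356675.
So α/(1−α) = (-0.356675)/(-0.510826) = 0.698232, and α = 0.698232/1.698232 ≈ 0.411.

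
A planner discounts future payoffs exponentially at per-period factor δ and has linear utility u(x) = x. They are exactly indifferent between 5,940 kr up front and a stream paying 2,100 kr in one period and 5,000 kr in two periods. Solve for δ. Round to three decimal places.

δ ≈ 0.900

Present value of the stream is 2100·δ + 5000·δ². Indifference gives 2100δ + 5000δ² = 5940.
So 5000δ² + 2100δ − 5940 = 0.
The positive root is δ = [−2100 + √(2100² + 4·5000·5940)] / (2·5000) = (−2100 + 11100.000)/10000 ≈ 0.900.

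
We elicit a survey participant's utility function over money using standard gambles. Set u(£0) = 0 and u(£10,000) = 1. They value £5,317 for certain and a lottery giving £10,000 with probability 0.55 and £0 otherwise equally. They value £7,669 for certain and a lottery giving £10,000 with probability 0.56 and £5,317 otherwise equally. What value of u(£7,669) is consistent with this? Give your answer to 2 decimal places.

The first gamble pins u(£5,317): it must equal 0.55·1 + 0.45·0 = 0.55.
The second indifference gives u(£7,669) = 0.56·u(£10,000) + 0.44·u(£5,317) = 0.56·1.00 + 0.44·0.55 = 0.8020.

0.80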